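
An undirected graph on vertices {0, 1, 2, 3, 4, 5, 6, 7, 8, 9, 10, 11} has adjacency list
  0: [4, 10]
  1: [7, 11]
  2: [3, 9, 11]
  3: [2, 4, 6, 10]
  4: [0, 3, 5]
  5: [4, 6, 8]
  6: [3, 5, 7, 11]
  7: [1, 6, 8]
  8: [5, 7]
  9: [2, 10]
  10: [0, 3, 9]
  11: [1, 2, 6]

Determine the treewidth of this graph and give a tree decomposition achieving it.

Treewidth 3.
One optimal decomposition is:
Bags: B1 = {1, 7, 8, 11}  B2 = {6, 7, 8, 11}  B3 = {5, 6, 8, 11}  B4 = {2, 5, 6, 11}  B5 = {2, 3, 5, 6}  B6 = {2, 3, 4, 5}  B7 = {2, 3, 4, 9}  B8 = {3, 4, 9, 10}  B9 = {0, 4, 9, 10}
Tree: B1–B2, B2–B3, B3–B4, B4–B5, B5–B6, B6–B7, B7–B8, B8–B9

Each bag holds 4 vertices, so the decomposition has width 3, which upper-bounds the treewidth. For the lower bound: the 4 vertex sets {1,7,8}, {11}, {6}, {2,3,4,5} are disjoint, each induces a connected subgraph, and every pair is joined by at least one edge of G. Contracting each set to a single vertex therefore yields K_{4} as a minor, and since treewidth is minor-monotone, tw(G) ≥ tw(K_{4}) = 3. Hence tw(G) = 3 exactly.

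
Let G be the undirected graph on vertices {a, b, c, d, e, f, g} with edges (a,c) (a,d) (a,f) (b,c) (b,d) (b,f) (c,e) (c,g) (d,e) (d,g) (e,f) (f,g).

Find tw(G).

A width-3 tree decomposition is:
Bags: B1 = {c, d, f, g}  B2 = {c, d, e, f}  B3 = {a, c, d, f}  B4 = {b, c, d, f}
Tree: B1–B2, B2–B3, B3–B4
The largest bag has 4 vertices, giving width 3; this decomposition certifies tw(G) ≤ 3. For the lower bound: the 4 vertex sets {c,g}, {e,f}, {d}, {a} are disjoint, each induces a connected subgraph, and every pair is joined by at least one edge of G. Contracting each set to a single vertex therefore yields K_{4} as a minor, and since treewidth is minor-monotone, tw(G) ≥ tw(K_{4}) = 3. The upper and lower bounds meet at 3, so that is the treewidth.

3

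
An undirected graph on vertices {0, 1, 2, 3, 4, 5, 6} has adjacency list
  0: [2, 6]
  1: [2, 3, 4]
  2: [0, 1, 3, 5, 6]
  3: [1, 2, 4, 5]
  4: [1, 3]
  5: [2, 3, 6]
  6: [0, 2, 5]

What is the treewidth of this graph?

A width-2 tree decomposition is:
Bags: B1 = {2, 3, 5}  B2 = {2, 5, 6}  B3 = {1, 2, 3}  B4 = {0, 2, 6}  B5 = {1, 3, 4}
Tree: B1–B2, B1–B3, B2–B4, B3–B5
Every bag has size at most 3, so the width is 3 − 1 = 2 and tw(G) ≤ 2. Conversely, {0, 2, 6} is a clique of size 3, and the vertices of any clique must share a bag in every tree decomposition; so some bag has ≥ 3 vertices and tw(G) ≥ 2. Therefore the treewidth is 2.

2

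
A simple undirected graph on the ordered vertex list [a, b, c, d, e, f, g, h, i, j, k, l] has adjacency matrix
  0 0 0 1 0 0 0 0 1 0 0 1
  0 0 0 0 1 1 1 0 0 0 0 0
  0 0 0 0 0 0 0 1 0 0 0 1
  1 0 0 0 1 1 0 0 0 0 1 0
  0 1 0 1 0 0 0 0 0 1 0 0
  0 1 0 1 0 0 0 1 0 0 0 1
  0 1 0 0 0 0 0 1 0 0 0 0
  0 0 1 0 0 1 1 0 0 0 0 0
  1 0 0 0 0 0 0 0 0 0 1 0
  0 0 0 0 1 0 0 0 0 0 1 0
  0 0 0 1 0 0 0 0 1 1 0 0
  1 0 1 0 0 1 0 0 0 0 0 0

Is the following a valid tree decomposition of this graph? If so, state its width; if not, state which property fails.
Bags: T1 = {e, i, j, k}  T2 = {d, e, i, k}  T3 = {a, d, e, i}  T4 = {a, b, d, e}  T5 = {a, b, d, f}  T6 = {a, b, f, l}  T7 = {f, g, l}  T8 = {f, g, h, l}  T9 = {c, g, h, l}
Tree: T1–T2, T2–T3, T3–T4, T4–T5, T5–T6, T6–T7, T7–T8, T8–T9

No — edge (b,g) lies in no bag.

A tree decomposition must satisfy three properties: every vertex lies in some bag; for every edge, both endpoints lie together in some bag; and for every vertex, the bags containing it form a connected subtree. Here edge (b,g) lies in no bag, so the decomposition is invalid.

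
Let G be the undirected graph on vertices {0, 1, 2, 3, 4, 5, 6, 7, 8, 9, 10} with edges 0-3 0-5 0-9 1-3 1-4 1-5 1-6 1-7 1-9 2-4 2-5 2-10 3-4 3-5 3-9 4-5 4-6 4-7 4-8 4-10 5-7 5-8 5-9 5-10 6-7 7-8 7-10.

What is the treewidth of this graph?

A width-3 tree decomposition is:
Bags: B1 = {4, 5, 7, 8}  B2 = {1, 4, 5, 7}  B3 = {1, 4, 6, 7}  B4 = {4, 5, 7, 10}  B5 = {1, 3, 4, 5}  B6 = {2, 4, 5, 10}  B7 = {1, 3, 5, 9}  B8 = {0, 3, 5, 9}
Tree: B1–B2, B2–B3, B2–B4, B2–B5, B4–B6, B5–B7, B7–B8
Every bag has size at most 4, so the width is 4 − 1 = 3 and tw(G) ≤ 3. Conversely, {0, 3, 5, 9} is a clique of size 4, and the vertices of any clique must share a bag in every tree decomposition; so some bag has ≥ 4 vertices and tw(G) ≥ 3. The upper and lower bounds meet at 3, so that is the treewidth.

3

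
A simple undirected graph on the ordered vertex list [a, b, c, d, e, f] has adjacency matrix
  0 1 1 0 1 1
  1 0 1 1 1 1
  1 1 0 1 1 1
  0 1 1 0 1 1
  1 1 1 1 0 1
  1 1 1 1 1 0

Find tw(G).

4

A width-4 tree decomposition is:
Bags: B1 = {a, b, c, e, f}  B2 = {b, c, d, e, f}
Tree: B1–B2
Each bag holds 5 vertices, so the decomposition has width 4, which upper-bounds the treewidth. For the lower bound, the 5 vertices {b, c, d, e, f} are pairwise adjacent, and any tree decomposition puts a clique entirely inside one bag — forcing width ≥ 4. Combining the bounds, tw(G) = 4.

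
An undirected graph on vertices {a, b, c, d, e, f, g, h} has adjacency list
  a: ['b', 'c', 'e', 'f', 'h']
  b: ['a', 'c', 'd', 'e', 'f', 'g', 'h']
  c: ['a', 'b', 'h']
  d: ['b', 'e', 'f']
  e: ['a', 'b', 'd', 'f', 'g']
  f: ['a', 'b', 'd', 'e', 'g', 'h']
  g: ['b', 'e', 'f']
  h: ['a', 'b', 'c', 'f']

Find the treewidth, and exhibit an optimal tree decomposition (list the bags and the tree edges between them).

Treewidth 3.
One such decomposition:
Bags: B1 = {a, b, f, h}  B2 = {a, b, e, f}  B3 = {b, d, e, f}  B4 = {a, b, c, h}  B5 = {b, e, f, g}
Tree: B1–B2, B2–B3, B1–B4, B2–B5

The largest bag has 4 vertices, giving width 3; this decomposition certifies tw(G) ≤ 3. Conversely, {a, b, c, h} is a clique of size 4, and the vertices of any clique must share a bag in every tree decomposition; so some bag has ≥ 4 vertices and tw(G) ≥ 3. The upper and lower bounds meet at 3, so that is the treewidth.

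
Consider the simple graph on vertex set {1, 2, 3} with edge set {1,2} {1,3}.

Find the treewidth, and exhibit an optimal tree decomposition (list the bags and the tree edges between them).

Treewidth 1.
One such decomposition:
Bags: B1 = {1, 2}  B2 = {1, 3}
Tree: B1–B2

Every bag has size at most 2, so the width is 2 − 1 = 1 and tw(G) ≤ 1. Since G has at least one edge (e.g. 2–1), it is not an edgeless graph, so tw(G) ≥ 1. Combining the bounds, tw(G) = 1.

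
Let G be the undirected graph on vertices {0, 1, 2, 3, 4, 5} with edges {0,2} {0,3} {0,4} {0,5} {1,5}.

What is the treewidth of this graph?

A width-1 tree decomposition is:
Bags: B1 = {0, 5}  B2 = {0, 2}  B3 = {0, 3}  B4 = {1, 5}  B5 = {0, 4}
Tree: B1–B2, B2–B3, B1–B4, B1–B5
Every bag has size at most 2, so the width is 2 − 1 = 1 and tw(G) ≤ 1. Any graph with an edge has treewidth ≥ 1, and G has the edge 0–5. Therefore the treewidth is 1.

1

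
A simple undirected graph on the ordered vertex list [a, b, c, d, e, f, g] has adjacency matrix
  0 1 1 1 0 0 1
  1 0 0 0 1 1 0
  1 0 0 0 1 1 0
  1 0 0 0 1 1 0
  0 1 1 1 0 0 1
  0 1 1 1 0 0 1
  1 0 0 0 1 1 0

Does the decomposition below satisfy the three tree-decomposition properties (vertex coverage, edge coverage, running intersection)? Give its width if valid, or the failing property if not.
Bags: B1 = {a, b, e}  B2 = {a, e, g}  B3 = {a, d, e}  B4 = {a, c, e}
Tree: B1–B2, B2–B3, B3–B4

No — vertex f appears in no bag.

A tree decomposition must satisfy three properties: every vertex lies in some bag; for every edge, both endpoints lie together in some bag; and for every vertex, the bags containing it form a connected subtree. Here vertex f appears in no bag, so the decomposition is invalid.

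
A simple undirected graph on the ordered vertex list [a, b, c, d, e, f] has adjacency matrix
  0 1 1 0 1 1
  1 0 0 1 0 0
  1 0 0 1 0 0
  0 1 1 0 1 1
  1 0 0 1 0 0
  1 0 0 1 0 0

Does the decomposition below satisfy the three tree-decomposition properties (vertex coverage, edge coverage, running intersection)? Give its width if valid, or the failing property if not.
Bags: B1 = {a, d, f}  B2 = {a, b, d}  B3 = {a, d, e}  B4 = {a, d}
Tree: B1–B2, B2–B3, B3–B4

No — vertex c appears in no bag.

A tree decomposition must satisfy three properties: every vertex lies in some bag; for every edge, both endpoints lie together in some bag; and for every vertex, the bags containing it form a connected subtree. Here vertex c appears in no bag, so the decomposition is invalid.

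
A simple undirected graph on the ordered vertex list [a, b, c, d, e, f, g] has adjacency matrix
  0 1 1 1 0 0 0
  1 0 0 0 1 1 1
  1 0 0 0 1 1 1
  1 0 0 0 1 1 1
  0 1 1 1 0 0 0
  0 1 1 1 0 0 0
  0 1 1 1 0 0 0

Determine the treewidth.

3

A width-3 tree decomposition is:
Bags: B1 = {a, b, c, d}  B2 = {b, c, d, e}  B3 = {b, c, d, g}  B4 = {b, c, d, f}
Tree: B1–B2, B2–B3, B3–B4
Each bag holds 4 vertices, so the decomposition has width 3, which upper-bounds the treewidth. For the lower bound: the 4 vertex sets {a,c}, {d,e}, {b}, {g} are disjoint, each induces a connected subgraph, and every pair is joined by at least one edge of G. Contracting each set to a single vertex therefore yields K_{4} as a minor, and since treewidth is minor-monotone, tw(G) ≥ tw(K_{4}) = 3. The upper and lower bounds meet at 3, so that is the treewidth.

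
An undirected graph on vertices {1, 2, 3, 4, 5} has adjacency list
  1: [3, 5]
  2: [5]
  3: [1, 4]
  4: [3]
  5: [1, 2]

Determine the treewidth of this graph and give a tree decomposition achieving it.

Every bag has size at most 2, so the width is 2 − 1 = 1 and tw(G) ≤ 1. Since G has at least one edge (e.g. 2–5), it is not an edgeless graph, so tw(G) ≥ 1. The upper and lower bounds meet at 1, so that is the treewidth.

Treewidth 1.
One optimal decomposition is:
Bags: B1 = {2, 5}  B2 = {1, 5}  B3 = {1, 3}  B4 = {3, 4}
Tree: B1–B2, B2–B3, B3–B4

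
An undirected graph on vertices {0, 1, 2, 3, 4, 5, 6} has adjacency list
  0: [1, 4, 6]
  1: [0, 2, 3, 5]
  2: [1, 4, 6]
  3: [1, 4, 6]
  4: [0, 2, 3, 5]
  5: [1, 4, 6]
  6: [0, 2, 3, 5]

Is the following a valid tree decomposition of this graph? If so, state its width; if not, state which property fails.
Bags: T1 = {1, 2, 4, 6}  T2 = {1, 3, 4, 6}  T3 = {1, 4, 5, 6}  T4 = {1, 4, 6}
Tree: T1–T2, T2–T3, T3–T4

A tree decomposition must satisfy three properties: every vertex lies in some bag; for every edge, both endpoints lie together in some bag; and for every vertex, the bags containing it form a connected subtree. Here vertex 0 appears in no bag, so the decomposition is invalid.

No — vertex 0 appears in no bag.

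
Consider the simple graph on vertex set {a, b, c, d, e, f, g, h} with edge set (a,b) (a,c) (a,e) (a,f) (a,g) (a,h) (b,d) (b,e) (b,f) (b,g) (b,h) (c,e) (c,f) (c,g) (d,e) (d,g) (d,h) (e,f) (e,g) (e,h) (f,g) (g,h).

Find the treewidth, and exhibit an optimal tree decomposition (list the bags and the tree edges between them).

Every bag has size at most 5, so the width is 5 − 1 = 4 and tw(G) ≤ 4. Conversely, {a, c, e, f, g} is a clique of size 5, and the vertices of any clique must share a bag in every tree decomposition; so some bag has ≥ 5 vertices and tw(G) ≥ 4. The upper and lower bounds meet at 4, so that is the treewidth.

Treewidth 4.
Bags: B1 = {a, b, e, g, h}  B2 = {a, b, e, f, g}  B3 = {a, c, e, f, g}  B4 = {b, d, e, g, h}
Tree: B1–B2, B2–B3, B1–B4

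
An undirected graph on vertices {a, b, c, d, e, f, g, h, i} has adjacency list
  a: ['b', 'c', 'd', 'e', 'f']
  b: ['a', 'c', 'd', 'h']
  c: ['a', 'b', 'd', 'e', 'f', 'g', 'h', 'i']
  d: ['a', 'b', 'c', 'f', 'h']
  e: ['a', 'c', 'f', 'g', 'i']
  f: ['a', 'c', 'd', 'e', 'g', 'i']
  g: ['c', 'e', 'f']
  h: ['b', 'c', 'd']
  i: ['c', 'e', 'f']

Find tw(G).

A width-3 tree decomposition is:
Bags: B1 = {a, c, e, f}  B2 = {c, e, f, i}  B3 = {a, c, d, f}  B4 = {a, b, c, d}  B5 = {c, e, f, g}  B6 = {b, c, d, h}
Tree: B1–B2, B1–B3, B3–B4, B2–B5, B4–B6
The largest bag has 4 vertices, giving width 3; this decomposition certifies tw(G) ≤ 3. On the other hand G contains the 4-clique {b, c, d, h}. A clique must lie in a single bag of any decomposition, so no decomposition can have width below 3. Hence tw(G) = 3 exactly.

3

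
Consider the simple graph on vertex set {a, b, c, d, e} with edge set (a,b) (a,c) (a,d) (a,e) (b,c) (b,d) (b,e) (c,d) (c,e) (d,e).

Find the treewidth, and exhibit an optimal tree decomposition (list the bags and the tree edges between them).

Treewidth 4.
Bags: B1 = {a, b, c, d, e}
Tree: (single bag)

With just one bag of size 5, the width is 5 − 1 = 4, so tw(G) ≤ 4. On the other hand G contains the 5-clique {a, b, c, d, e}. A clique must lie in a single bag of any decomposition, so no decomposition can have width below 4. Hence tw(G) = 4 exactly.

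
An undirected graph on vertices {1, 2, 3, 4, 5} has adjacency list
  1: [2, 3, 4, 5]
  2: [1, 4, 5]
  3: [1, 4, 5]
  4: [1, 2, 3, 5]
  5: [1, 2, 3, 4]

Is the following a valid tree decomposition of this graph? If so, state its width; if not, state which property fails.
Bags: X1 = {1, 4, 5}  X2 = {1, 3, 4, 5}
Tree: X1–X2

No — vertex 2 appears in no bag.

A tree decomposition must satisfy three properties: every vertex lies in some bag; for every edge, both endpoints lie together in some bag; and for every vertex, the bags containing it form a connected subtree. Here vertex 2 appears in no bag, so the decomposition is invalid.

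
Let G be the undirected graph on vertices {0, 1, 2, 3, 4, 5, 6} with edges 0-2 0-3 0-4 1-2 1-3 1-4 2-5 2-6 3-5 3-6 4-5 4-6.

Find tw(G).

3

A width-3 tree decomposition is:
Bags: B1 = {0, 2, 3, 4}  B2 = {2, 3, 4, 6}  B3 = {2, 3, 4, 5}  B4 = {1, 2, 3, 4}
Tree: B1–B2, B2–B3, B3–B4
The largest bag has 4 vertices, giving width 3; this decomposition certifies tw(G) ≤ 3. For the lower bound: the 4 vertex sets {0,4}, {3,6}, {2}, {5} are disjoint, each induces a connected subgraph, and every pair is joined by at least one edge of G. Contracting each set to a single vertex therefore yields K_{4} as a minor, and since treewidth is minor-monotone, tw(G) ≥ tw(K_{4}) = 3. Combining the bounds, tw(G) = 3.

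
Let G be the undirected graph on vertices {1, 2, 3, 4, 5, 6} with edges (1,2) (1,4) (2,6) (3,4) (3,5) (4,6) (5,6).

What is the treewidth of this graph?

A width-2 tree decomposition is:
Bags: B1 = {1, 2, 4}  B2 = {2, 4, 6}  B3 = {3, 4, 6}  B4 = {3, 5, 6}
Tree: B1–B2, B2–B3, B3–B4
The largest bag has 3 vertices, giving width 2; this decomposition certifies tw(G) ≤ 2. Since 1–2–6–4–1 is a cycle in G, G is not acyclic. Forests are exactly the graphs of treewidth ≤ 1, so tw(G) ≥ 2. Hence tw(G) = 2 exactly.

2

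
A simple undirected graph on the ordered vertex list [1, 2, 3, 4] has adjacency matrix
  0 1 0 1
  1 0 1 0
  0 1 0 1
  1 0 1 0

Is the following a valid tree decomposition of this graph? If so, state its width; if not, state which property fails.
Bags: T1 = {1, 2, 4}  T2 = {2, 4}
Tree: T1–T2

No — vertex 3 appears in no bag.

A tree decomposition must satisfy three properties: every vertex lies in some bag; for every edge, both endpoints lie together in some bag; and for every vertex, the bags containing it form a connected subtree. Here vertex 3 appears in no bag, so the decomposition is invalid.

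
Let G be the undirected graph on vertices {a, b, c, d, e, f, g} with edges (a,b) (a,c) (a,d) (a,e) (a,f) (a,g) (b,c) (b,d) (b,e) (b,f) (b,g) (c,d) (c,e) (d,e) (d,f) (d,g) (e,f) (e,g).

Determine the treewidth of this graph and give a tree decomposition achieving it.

Treewidth 4.
One such decomposition:
Bags: B1 = {a, b, d, e, g}  B2 = {a, b, c, d, e}  B3 = {a, b, d, e, f}
Tree: B1–B2, B2–B3

The largest bag has 5 vertices, giving width 4; this decomposition certifies tw(G) ≤ 4. For the lower bound, the 5 vertices {a, b, d, e, g} are pairwise adjacent, and any tree decomposition puts a clique entirely inside one bag — forcing width ≥ 4. The upper and lower bounds meet at 4, so that is the treewidth.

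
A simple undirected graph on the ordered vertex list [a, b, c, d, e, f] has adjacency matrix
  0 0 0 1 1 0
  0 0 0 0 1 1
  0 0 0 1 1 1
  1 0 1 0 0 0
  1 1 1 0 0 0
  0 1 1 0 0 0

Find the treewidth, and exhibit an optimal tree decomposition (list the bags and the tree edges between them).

Treewidth 2.
One optimal decomposition is:
Bags: B1 = {b, e, f}  B2 = {c, e, f}  B3 = {a, c, e}  B4 = {a, c, d}
Tree: B1–B2, B2–B3, B3–B4

Each bag holds 3 vertices, so the decomposition has width 2, which upper-bounds the treewidth. For the lower bound, G contains the cycle b–f–c–e–b, so G is not a forest; only forests have treewidth ≤ 1, hence tw(G) ≥ 2. Combining the bounds, tw(G) = 2.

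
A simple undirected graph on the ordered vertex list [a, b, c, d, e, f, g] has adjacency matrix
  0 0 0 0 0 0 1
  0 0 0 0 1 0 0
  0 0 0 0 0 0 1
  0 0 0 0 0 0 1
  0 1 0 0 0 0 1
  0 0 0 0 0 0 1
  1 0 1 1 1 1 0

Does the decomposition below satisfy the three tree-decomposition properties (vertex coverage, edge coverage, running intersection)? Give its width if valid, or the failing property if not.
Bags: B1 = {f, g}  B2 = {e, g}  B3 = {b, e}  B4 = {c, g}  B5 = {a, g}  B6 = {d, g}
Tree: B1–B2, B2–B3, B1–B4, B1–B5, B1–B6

Yes; width 1.

Checking the three conditions: (i) the bags cover all of {a, b, c, d, e, f, g}; (ii) for each edge, some bag contains both endpoints; (iii) the bags containing any fixed vertex form a subtree. All hold, so the decomposition is valid with width 2 − 1 = 1.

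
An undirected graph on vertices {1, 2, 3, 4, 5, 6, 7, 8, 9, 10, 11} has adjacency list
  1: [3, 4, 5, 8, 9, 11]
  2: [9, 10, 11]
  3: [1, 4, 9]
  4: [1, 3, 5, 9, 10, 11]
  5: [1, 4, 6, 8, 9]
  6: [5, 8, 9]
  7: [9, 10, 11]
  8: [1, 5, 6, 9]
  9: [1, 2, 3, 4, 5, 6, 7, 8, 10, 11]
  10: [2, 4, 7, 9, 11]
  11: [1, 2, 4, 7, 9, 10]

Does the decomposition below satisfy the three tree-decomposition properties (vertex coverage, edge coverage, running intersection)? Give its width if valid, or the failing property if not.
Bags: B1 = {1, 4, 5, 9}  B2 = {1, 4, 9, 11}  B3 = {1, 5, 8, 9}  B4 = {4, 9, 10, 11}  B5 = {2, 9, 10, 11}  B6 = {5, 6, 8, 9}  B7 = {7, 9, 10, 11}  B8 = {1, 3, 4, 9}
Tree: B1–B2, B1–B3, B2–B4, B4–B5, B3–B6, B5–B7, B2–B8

Yes; width 3.

Every vertex of G appears in some bag (union = {1, 2, 3, 4, 5, 6, 7, 8, 9, 10, 11}); every edge is covered by a bag; and for each vertex v the set of bags containing v is connected in the bag tree. The decomposition is therefore valid. The largest bag has 4 vertices, so the width is 3.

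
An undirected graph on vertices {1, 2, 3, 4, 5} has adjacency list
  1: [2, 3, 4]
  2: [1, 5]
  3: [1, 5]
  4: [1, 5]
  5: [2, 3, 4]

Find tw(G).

A width-2 tree decomposition is:
Bags: B1 = {1, 4, 5}  B2 = {1, 2, 5}  B3 = {1, 3, 5}
Tree: B1–B2, B2–B3
Each bag holds 3 vertices, so the decomposition has width 2, which upper-bounds the treewidth. The edges 1–4–5–2–1 form a cycle, so G is not a tree and its treewidth is at least 2. Therefore the treewidth is 2.

2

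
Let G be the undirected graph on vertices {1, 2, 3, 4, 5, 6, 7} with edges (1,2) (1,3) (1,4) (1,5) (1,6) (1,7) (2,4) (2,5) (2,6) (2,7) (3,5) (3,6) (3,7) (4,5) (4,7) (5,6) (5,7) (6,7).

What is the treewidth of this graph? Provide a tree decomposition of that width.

The largest bag has 5 vertices, giving width 4; this decomposition certifies tw(G) ≤ 4. On the other hand G contains the 5-clique {1, 2, 4, 5, 7}. A clique must lie in a single bag of any decomposition, so no decomposition can have width below 4. The upper and lower bounds meet at 4, so that is the treewidth.

Treewidth 4.
One optimal decomposition is:
Bags: B1 = {1, 2, 4, 5, 7}  B2 = {1, 2, 5, 6, 7}  B3 = {1, 3, 5, 6, 7}
Tree: B1–B2, B2–B3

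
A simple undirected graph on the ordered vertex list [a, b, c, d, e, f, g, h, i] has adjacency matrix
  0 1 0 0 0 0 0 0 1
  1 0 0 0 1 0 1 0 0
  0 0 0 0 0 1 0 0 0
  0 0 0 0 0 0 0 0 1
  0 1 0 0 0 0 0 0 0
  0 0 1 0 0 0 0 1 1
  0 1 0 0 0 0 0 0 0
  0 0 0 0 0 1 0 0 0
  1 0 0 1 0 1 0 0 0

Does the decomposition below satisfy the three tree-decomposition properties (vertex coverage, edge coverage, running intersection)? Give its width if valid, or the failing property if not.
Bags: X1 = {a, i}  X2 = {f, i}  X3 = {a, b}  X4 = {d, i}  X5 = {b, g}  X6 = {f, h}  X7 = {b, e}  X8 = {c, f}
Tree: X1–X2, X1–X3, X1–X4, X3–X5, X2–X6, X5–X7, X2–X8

Every vertex of G appears in some bag (union = {a, b, c, d, e, f, g, h, i}); every edge is covered by a bag; and for each vertex v the set of bags containing v is connected in the bag tree. The decomposition is therefore valid. The largest bag has 2 vertices, so the width is 1.

Yes; width 1.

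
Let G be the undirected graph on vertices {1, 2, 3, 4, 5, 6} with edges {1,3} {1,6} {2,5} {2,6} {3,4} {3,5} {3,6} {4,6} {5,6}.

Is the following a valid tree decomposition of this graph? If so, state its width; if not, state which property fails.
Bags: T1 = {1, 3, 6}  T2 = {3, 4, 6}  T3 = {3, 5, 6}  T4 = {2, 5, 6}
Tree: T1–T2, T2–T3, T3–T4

Yes; width 2.

Every vertex of G appears in some bag (union = {1, 2, 3, 4, 5, 6}); every edge is covered by a bag; and for each vertex v the set of bags containing v is connected in the bag tree. The decomposition is therefore valid. The largest bag has 3 vertices, so the width is 2.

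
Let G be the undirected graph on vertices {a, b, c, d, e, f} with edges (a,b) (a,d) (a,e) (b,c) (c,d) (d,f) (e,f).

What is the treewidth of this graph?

2

A width-2 tree decomposition is:
Bags: B1 = {a, e, f}  B2 = {a, d, f}  B3 = {a, b, d}  B4 = {b, c, d}
Tree: B1–B2, B2–B3, B3–B4
The largest bag has 3 vertices, giving width 2; this decomposition certifies tw(G) ≤ 2. For the lower bound, G contains the cycle e–f–d–a–e, so G is not a forest; only forests have treewidth ≤ 1, hence tw(G) ≥ 2. Therefore the treewidth is 2.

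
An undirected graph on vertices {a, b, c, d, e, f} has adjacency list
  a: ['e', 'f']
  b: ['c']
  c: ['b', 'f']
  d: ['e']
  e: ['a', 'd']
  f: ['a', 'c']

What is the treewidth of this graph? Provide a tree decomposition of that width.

Every bag has size at most 2, so the width is 2 − 1 = 1 and tw(G) ≤ 1. G has an edge, so its treewidth is at least 1. Combining the bounds, tw(G) = 1.

Treewidth 1.
One such decomposition:
Bags: B1 = {d, e}  B2 = {a, e}  B3 = {a, f}  B4 = {c, f}  B5 = {b, c}
Tree: B1–B2, B2–B3, B3–B4, B4–B5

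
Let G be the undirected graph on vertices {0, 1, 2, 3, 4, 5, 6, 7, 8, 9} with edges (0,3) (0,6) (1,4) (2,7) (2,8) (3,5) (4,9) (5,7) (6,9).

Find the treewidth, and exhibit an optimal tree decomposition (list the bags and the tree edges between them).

Treewidth 1.
One such decomposition:
Bags: B1 = {1, 4}  B2 = {4, 9}  B3 = {6, 9}  B4 = {0, 6}  B5 = {0, 3}  B6 = {3, 5}  B7 = {5, 7}  B8 = {2, 7}  B9 = {2, 8}
Tree: B1–B2, B2–B3, B3–B4, B4–B5, B5–B6, B6–B7, B7–B8, B8–B9

Every bag has size at most 2, so the width is 2 − 1 = 1 and tw(G) ≤ 1. Since G has at least one edge (e.g. 1–4), it is not an edgeless graph, so tw(G) ≥ 1. Combining the bounds, tw(G) = 1.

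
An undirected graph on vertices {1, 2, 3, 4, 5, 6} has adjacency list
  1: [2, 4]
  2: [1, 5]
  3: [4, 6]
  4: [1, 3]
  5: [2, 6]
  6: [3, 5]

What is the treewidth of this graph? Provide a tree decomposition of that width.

Treewidth 2.
One optimal decomposition is:
Bags: B1 = {1, 2, 4}  B2 = {2, 4, 5}  B3 = {4, 5, 6}  B4 = {3, 4, 6}
Tree: B1–B2, B2–B3, B3–B4

The largest bag has 3 vertices, giving width 2; this decomposition certifies tw(G) ≤ 2. Since 4–1–2–5–6–3–4 is a cycle in G, G is not acyclic. Forests are exactly the graphs of treewidth ≤ 1, so tw(G) ≥ 2. Combining the bounds, tw(G) = 2.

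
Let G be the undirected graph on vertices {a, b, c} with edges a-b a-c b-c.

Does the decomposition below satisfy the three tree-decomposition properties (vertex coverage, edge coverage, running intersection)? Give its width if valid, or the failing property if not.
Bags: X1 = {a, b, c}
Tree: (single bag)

Checking the three conditions: (i) the bags cover all of {a, b, c}; (ii) for each edge, some bag contains both endpoints; (iii) the bags containing any fixed vertex form a subtree. All hold, so the decomposition is valid with width 3 − 1 = 2.

Yes; width 2.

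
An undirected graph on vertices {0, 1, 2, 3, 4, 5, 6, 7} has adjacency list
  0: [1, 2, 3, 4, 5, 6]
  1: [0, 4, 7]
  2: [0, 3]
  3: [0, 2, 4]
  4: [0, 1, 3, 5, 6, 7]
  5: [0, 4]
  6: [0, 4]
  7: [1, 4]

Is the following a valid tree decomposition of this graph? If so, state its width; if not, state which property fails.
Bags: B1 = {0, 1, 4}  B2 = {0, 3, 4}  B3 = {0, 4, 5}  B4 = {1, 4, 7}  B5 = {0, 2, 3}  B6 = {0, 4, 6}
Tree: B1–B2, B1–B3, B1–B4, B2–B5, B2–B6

Checking the three conditions: (i) the bags cover all of {0, 1, 2, 3, 4, 5, 6, 7}; (ii) for each edge, some bag contains both endpoints; (iii) the bags containing any fixed vertex form a subtree. All hold, so the decomposition is valid with width 3 − 1 = 2.

Yes; width 2.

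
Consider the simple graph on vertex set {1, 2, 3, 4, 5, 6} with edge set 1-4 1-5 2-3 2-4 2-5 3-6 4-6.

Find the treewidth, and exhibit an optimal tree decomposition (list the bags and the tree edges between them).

The largest bag has 3 vertices, giving width 2; this decomposition certifies tw(G) ≤ 2. Since 3–6–4–2–3 is a cycle in G, G is not acyclic. Forests are exactly the graphs of treewidth ≤ 1, so tw(G) ≥ 2. The upper and lower bounds meet at 2, so that is the treewidth.

Treewidth 2.
One optimal decomposition is:
Bags: B1 = {2, 3, 6}  B2 = {2, 4, 6}  B3 = {2, 4, 5}  B4 = {1, 4, 5}
Tree: B1–B2, B2–B3, B3–B4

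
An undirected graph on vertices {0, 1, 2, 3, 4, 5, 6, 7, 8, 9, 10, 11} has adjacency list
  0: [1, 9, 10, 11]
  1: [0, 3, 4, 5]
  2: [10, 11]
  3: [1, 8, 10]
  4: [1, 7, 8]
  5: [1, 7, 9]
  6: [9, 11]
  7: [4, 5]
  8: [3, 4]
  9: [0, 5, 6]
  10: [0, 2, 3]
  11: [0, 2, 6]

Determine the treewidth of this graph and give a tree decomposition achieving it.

Treewidth 3.
Bags: B1 = {4, 5, 7, 8}  B2 = {1, 4, 5, 8}  B3 = {1, 3, 5, 8}  B4 = {1, 3, 5, 9}  B5 = {0, 1, 3, 9}  B6 = {0, 3, 9, 10}  B7 = {0, 6, 9, 10}  B8 = {0, 6, 10, 11}  B9 = {2, 6, 10, 11}
Tree: B1–B2, B2–B3, B3–B4, B4–B5, B5–B6, B6–B7, B7–B8, B8–B9

Each bag holds 4 vertices, so the decomposition has width 3, which upper-bounds the treewidth. For the lower bound: the 4 vertex sets {4,7,8}, {5}, {1}, {0,3,9,10} are disjoint, each induces a connected subgraph, and every pair is joined by at least one edge of G. Contracting each set to a single vertex therefore yields K_{4} as a minor, and since treewidth is minor-monotone, tw(G) ≥ tw(K_{4}) = 3. Therefore the treewidth is 3.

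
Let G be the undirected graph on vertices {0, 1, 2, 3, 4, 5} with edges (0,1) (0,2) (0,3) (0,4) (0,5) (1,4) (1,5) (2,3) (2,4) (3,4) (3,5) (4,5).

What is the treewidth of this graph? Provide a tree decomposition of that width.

Treewidth 3.
Bags: B1 = {0, 3, 4, 5}  B2 = {0, 1, 4, 5}  B3 = {0, 2, 3, 4}
Tree: B1–B2, B1–B3

Each bag holds 4 vertices, so the decomposition has width 3, which upper-bounds the treewidth. Conversely, {0, 1, 4, 5} is a clique of size 4, and the vertices of any clique must share a bag in every tree decomposition; so some bag has ≥ 4 vertices and tw(G) ≥ 3. The upper and lower bounds meet at 3, so that is the treewidth.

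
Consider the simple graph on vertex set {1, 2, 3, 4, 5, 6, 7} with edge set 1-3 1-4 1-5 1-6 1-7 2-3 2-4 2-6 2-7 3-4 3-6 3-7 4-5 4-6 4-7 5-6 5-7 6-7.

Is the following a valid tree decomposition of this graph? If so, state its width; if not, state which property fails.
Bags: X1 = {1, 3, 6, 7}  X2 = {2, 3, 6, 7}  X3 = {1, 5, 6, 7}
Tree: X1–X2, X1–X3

A tree decomposition must satisfy three properties: every vertex lies in some bag; for every edge, both endpoints lie together in some bag; and for every vertex, the bags containing it form a connected subtree. Here vertex 4 appears in no bag, so the decomposition is invalid.

No — vertex 4 appears in no bag.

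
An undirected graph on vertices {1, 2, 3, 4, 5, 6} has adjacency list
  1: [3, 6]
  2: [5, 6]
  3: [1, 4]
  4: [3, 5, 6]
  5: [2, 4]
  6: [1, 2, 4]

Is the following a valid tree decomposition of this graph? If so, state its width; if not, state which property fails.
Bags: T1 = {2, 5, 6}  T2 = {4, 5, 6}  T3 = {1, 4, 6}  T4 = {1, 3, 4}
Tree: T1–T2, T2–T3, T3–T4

Yes; width 2.

Vertex coverage: the bags together contain {1, 2, 3, 4, 5, 6}, the full vertex set. Edge coverage: each edge of G has both endpoints in at least one bag. Running intersection: for every vertex, the bags containing it form a connected subtree. All three properties hold, so this is a valid tree decomposition of width max|bag| − 1 = 2, and hence tw(G) ≤ 2.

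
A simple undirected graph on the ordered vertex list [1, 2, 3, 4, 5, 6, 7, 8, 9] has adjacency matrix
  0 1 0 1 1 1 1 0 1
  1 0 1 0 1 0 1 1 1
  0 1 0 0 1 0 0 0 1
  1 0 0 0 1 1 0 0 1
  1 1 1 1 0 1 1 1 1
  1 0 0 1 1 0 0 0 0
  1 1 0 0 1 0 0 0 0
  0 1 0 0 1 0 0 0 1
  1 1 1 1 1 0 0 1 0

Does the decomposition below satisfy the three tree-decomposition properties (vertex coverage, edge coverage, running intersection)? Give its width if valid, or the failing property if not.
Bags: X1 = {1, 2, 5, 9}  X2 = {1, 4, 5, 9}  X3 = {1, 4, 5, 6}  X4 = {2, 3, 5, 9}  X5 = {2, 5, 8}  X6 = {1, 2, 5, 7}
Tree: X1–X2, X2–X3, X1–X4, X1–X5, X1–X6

A tree decomposition must satisfy three properties: every vertex lies in some bag; for every edge, both endpoints lie together in some bag; and for every vertex, the bags containing it form a connected subtree. Here edge (9,8) lies in no bag, so the decomposition is invalid.

No — edge (9,8) lies in no bag.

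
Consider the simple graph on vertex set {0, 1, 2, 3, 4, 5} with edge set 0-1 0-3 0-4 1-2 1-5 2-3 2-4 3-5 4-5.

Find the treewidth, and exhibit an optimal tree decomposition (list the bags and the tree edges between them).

Treewidth 3.
One such decomposition:
Bags: B1 = {1, 2, 3, 4}  B2 = {0, 1, 3, 4}  B3 = {1, 3, 4, 5}
Tree: B1–B2, B2–B3

Every bag has size at most 4, so the width is 4 − 1 = 3 and tw(G) ≤ 3. For the lower bound: the 4 vertex sets {2,3}, {0,4}, {1}, {5} are disjoint, each induces a connected subgraph, and every pair is joined by at least one edge of G. Contracting each set to a single vertex therefore yields K_{4} as a minor, and since treewidth is minor-monotone, tw(G) ≥ tw(K_{4}) = 3. The upper and lower bounds meet at 3, so that is the treewidth.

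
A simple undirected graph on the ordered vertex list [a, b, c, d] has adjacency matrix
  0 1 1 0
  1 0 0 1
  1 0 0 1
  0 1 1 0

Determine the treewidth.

2

A width-2 tree decomposition is:
Bags: B1 = {a, b, d}  B2 = {a, c, d}
Tree: B1–B2
Every bag has size at most 3, so the width is 3 − 1 = 2 and tw(G) ≤ 2. The edges d–b–a–c–d form a cycle, so G is not a tree and its treewidth is at least 2. Therefore the treewidth is 2.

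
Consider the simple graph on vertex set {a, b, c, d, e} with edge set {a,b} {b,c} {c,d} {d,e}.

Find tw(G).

1

A width-1 tree decomposition is:
Bags: B1 = {a, b}  B2 = {b, c}  B3 = {c, d}  B4 = {d, e}
Tree: B1–B2, B2–B3, B3–B4
The largest bag has 2 vertices, giving width 1; this decomposition certifies tw(G) ≤ 1. Since G has at least one edge (e.g. a–b), it is not an edgeless graph, so tw(G) ≥ 1. The upper and lower bounds meet at 1, so that is the treewidth.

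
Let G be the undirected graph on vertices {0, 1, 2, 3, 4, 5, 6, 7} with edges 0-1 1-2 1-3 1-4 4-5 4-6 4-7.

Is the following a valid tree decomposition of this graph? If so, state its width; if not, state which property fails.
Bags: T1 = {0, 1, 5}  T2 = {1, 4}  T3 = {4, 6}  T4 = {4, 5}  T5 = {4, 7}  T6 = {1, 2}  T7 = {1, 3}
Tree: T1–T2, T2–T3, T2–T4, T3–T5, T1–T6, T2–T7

A tree decomposition must satisfy three properties: every vertex lies in some bag; for every edge, both endpoints lie together in some bag; and for every vertex, the bags containing it form a connected subtree. Here bags containing vertex 5 are not connected in the tree, so the decomposition is invalid.

No — bags containing vertex 5 are not connected in the tree.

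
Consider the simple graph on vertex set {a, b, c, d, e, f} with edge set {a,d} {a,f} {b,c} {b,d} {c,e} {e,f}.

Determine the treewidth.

A width-2 tree decomposition is:
Bags: B1 = {a, d, f}  B2 = {d, e, f}  B3 = {c, d, e}  B4 = {b, c, d}
Tree: B1–B2, B2–B3, B3–B4
Every bag has size at most 3, so the width is 3 − 1 = 2 and tw(G) ≤ 2. For the lower bound, G contains the cycle d–a–f–e–c–b–d, so G is not a forest; only forests have treewidth ≤ 1, hence tw(G) ≥ 2. Combining the bounds, tw(G) = 2.

2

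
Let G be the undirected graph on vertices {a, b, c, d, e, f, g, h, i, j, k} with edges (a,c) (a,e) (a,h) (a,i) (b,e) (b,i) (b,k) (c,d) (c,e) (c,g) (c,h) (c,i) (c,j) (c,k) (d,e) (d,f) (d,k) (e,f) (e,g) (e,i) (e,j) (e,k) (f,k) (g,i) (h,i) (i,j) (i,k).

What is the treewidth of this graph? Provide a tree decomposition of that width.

Every bag has size at most 4, so the width is 4 − 1 = 3 and tw(G) ≤ 3. On the other hand G contains the 4-clique {c, d, e, k}. A clique must lie in a single bag of any decomposition, so no decomposition can have width below 3. Combining the bounds, tw(G) = 3.

Treewidth 3.
Bags: B1 = {a, c, e, i}  B2 = {a, c, h, i}  B3 = {c, e, i, k}  B4 = {c, e, g, i}  B5 = {c, d, e, k}  B6 = {b, e, i, k}  B7 = {c, e, i, j}  B8 = {d, e, f, k}
Tree: B1–B2, B1–B3, B1–B4, B3–B5, B3–B6, B3–B7, B5–B8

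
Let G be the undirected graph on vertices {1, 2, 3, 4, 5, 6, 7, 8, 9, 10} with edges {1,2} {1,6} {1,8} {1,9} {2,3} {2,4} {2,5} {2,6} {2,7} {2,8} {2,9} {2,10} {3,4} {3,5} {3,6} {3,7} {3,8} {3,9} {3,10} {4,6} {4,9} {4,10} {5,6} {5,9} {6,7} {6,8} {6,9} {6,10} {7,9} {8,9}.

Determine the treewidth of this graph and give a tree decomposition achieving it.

Treewidth 4.
Bags: B1 = {2, 3, 4, 6, 9}  B2 = {2, 3, 5, 6, 9}  B3 = {2, 3, 6, 8, 9}  B4 = {2, 3, 4, 6, 10}  B5 = {2, 3, 6, 7, 9}  B6 = {1, 2, 6, 8, 9}
Tree: B1–B2, B1–B3, B1–B4, B1–B5, B3–B6

Each bag holds 5 vertices, so the decomposition has width 4, which upper-bounds the treewidth. On the other hand G contains the 5-clique {1, 2, 6, 8, 9}. A clique must lie in a single bag of any decomposition, so no decomposition can have width below 4. Hence tw(G) = 4 exactly.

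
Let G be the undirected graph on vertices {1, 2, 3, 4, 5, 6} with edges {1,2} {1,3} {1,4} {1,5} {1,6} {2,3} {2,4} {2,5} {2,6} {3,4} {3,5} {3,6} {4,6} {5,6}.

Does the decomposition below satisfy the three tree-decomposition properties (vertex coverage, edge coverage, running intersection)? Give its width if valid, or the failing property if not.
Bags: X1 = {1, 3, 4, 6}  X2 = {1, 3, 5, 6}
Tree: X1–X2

A tree decomposition must satisfy three properties: every vertex lies in some bag; for every edge, both endpoints lie together in some bag; and for every vertex, the bags containing it form a connected subtree. Here vertex 2 appears in no bag, so the decomposition is invalid.

No — vertex 2 appears in no bag.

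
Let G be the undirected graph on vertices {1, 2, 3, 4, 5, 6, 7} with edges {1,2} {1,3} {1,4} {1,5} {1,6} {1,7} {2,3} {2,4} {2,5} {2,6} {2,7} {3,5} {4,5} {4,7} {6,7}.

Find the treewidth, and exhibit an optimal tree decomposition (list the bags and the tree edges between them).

Treewidth 3.
One optimal decomposition is:
Bags: B1 = {1, 2, 4, 7}  B2 = {1, 2, 4, 5}  B3 = {1, 2, 6, 7}  B4 = {1, 2, 3, 5}
Tree: B1–B2, B1–B3, B2–B4

Every bag has size at most 4, so the width is 4 − 1 = 3 and tw(G) ≤ 3. Conversely, {1, 2, 3, 5} is a clique of size 4, and the vertices of any clique must share a bag in every tree decomposition; so some bag has ≥ 4 vertices and tw(G) ≥ 3. The upper and lower bounds meet at 3, so that is the treewidth.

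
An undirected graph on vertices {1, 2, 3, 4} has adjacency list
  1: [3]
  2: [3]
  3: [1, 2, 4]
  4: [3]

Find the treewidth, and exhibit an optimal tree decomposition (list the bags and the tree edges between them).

Treewidth 1.
One optimal decomposition is:
Bags: B1 = {2, 3}  B2 = {3, 4}  B3 = {1, 3}
Tree: B1–B2, B2–B3

Every bag has size at most 2, so the width is 2 − 1 = 1 and tw(G) ≤ 1. Any graph with an edge has treewidth ≥ 1, and G has the edge 2–3. The upper and lower bounds meet at 1, so that is the treewidth.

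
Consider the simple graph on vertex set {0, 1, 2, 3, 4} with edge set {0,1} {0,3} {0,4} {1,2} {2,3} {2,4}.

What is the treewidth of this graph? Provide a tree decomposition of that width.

Every bag has size at most 3, so the width is 3 − 1 = 2 and tw(G) ≤ 2. For the lower bound, G contains the cycle 4–2–1–0–4, so G is not a forest; only forests have treewidth ≤ 1, hence tw(G) ≥ 2. Therefore the treewidth is 2.

Treewidth 2.
One optimal decomposition is:
Bags: B1 = {0, 2, 4}  B2 = {0, 1, 2}  B3 = {0, 2, 3}
Tree: B1–B2, B2–B3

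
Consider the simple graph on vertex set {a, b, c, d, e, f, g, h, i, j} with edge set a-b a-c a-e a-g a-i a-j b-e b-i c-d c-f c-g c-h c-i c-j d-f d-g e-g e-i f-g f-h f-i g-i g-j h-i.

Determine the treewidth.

3

A width-3 tree decomposition is:
Bags: B1 = {c, f, h, i}  B2 = {c, f, g, i}  B3 = {a, c, g, i}  B4 = {a, e, g, i}  B5 = {a, b, e, i}  B6 = {a, c, g, j}  B7 = {c, d, f, g}
Tree: B1–B2, B2–B3, B3–B4, B4–B5, B3–B6, B2–B7
Every bag has size at most 4, so the width is 4 − 1 = 3 and tw(G) ≤ 3. Conversely, {a, e, g, i} is a clique of size 4, and the vertices of any clique must share a bag in every tree decomposition; so some bag has ≥ 4 vertices and tw(G) ≥ 3. Therefore the treewidth is 3.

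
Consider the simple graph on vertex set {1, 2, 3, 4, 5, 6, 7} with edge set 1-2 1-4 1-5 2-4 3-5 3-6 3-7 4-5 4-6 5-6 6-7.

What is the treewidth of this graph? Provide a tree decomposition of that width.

Every bag has size at most 3, so the width is 3 − 1 = 2 and tw(G) ≤ 2. On the other hand G contains the 3-clique {3, 5, 6}. A clique must lie in a single bag of any decomposition, so no decomposition can have width below 2. Therefore the treewidth is 2.

Treewidth 2.
One such decomposition:
Bags: B1 = {4, 5, 6}  B2 = {1, 4, 5}  B3 = {3, 5, 6}  B4 = {3, 6, 7}  B5 = {1, 2, 4}
Tree: B1–B2, B1–B3, B3–B4, B2–B5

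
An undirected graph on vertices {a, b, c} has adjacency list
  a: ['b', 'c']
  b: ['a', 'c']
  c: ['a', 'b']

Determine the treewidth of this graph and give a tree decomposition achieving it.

Treewidth 2.
One optimal decomposition is:
Bags: B1 = {a, b, c}
Tree: (single bag)

With just one bag of size 3, the width is 3 − 1 = 2, so tw(G) ≤ 2. Conversely, {a, b, c} is a clique of size 3, and the vertices of any clique must share a bag in every tree decomposition; so some bag has ≥ 3 vertices and tw(G) ≥ 2. Therefore the treewidth is 2.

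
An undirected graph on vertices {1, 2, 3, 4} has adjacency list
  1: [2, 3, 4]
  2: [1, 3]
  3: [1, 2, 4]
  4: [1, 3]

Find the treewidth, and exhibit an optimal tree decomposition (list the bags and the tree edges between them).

Every bag has size at most 3, so the width is 3 − 1 = 2 and tw(G) ≤ 2. Conversely, {1, 2, 3} is a clique of size 3, and the vertices of any clique must share a bag in every tree decomposition; so some bag has ≥ 3 vertices and tw(G) ≥ 2. Therefore the treewidth is 2.

Treewidth 2.
Bags: B1 = {1, 2, 3}  B2 = {1, 3, 4}
Tree: B1–B2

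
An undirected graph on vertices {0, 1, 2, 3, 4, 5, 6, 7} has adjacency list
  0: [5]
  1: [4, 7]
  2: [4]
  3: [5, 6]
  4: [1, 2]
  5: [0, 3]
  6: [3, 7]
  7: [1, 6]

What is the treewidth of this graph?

A width-1 tree decomposition is:
Bags: B1 = {0, 5}  B2 = {3, 5}  B3 = {3, 6}  B4 = {6, 7}  B5 = {1, 7}  B6 = {1, 4}  B7 = {2, 4}
Tree: B1–B2, B2–B3, B3–B4, B4–B5, B5–B6, B6–B7
The largest bag has 2 vertices, giving width 1; this decomposition certifies tw(G) ≤ 1. G has an edge, so its treewidth is at least 1. Hence tw(G) = 1 exactly.

1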